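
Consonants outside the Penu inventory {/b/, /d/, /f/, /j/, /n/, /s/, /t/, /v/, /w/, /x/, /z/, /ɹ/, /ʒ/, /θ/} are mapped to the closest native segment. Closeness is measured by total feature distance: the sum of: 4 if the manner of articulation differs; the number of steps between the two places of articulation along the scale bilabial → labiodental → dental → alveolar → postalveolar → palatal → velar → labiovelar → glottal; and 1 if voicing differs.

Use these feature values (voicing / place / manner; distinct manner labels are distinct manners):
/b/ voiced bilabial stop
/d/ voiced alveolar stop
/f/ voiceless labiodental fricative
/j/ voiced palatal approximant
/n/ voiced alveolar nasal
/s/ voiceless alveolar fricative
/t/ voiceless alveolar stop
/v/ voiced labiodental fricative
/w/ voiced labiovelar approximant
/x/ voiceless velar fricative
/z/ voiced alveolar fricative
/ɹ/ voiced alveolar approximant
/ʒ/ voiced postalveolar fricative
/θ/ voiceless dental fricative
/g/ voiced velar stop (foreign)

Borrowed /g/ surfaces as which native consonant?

/d/ is closest: same manner (stop), place distance 3 (velar→alveolar), same voicing; total 3. Next closest is /t/ at distance 4.

d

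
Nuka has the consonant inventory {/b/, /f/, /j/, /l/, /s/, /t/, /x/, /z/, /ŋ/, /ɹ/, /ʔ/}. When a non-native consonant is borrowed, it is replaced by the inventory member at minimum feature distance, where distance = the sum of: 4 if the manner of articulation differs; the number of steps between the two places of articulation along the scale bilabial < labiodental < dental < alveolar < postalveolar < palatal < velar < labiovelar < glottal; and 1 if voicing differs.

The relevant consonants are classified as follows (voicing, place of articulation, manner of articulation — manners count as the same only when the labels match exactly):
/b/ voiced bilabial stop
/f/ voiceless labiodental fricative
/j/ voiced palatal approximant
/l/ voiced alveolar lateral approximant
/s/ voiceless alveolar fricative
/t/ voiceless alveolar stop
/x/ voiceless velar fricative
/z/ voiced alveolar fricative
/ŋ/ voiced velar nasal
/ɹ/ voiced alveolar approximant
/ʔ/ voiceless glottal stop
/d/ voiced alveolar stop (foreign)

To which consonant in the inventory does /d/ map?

/t/ is closest: same manner (stop), place distance 0 (alveolar→alveolar), voicing differs (+1); total 1. Next closest is /b/ at distance 3.

t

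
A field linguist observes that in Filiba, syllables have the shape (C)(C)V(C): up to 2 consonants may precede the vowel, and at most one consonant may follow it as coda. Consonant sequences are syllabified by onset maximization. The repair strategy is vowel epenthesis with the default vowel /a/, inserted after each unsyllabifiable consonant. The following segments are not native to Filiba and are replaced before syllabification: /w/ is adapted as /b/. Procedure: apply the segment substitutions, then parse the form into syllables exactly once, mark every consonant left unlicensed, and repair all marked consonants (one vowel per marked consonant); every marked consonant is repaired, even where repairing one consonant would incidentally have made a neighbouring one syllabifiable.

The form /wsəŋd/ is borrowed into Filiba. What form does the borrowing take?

Substitution: /w/ → /b/, giving /bsəŋd/.
Syllabifying with onset maximization leaves /d/ stranded (at most one coda consonant is licensed; onsets may contain at most 2 consonants).
Epenthesis after each stranded consonant: /d/ → /da/.

bsəŋda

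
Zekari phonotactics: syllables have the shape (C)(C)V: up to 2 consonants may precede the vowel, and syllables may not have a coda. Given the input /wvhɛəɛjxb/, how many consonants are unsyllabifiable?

4

Under (C)(C)V, the unsyllabifiable consonants are /w/, /j/, /x/, /b/ (no codas are permitted; onsets may contain at most 2 consonants).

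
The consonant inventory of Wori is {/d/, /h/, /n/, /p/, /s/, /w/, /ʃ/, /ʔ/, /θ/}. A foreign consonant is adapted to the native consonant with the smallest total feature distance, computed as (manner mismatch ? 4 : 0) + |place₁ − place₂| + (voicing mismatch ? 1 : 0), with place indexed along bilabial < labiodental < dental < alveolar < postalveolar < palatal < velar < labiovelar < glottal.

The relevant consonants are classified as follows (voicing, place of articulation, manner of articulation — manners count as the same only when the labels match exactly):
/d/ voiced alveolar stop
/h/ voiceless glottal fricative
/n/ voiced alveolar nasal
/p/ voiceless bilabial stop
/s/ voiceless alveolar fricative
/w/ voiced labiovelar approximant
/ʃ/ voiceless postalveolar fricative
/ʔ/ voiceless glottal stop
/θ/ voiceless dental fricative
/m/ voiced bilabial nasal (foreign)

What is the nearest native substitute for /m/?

/n/ is closest: same manner (nasal), place distance 3 (bilabial→alveolar), same voicing; total 3. Next closest is /p/ at distance 5.

n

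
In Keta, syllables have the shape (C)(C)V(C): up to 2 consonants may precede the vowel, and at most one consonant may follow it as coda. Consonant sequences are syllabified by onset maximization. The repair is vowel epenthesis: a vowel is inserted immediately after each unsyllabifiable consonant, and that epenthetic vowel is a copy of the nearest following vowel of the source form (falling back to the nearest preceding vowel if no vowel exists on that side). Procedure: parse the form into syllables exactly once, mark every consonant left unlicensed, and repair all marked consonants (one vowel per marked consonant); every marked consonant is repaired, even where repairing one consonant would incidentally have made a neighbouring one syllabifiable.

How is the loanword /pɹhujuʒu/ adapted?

The consonants /p/ cannot be parsed into a legal (C)(C)V(C) syllable (at most one coda consonant is licensed; onsets may contain at most 2 consonants).
Epenthesis after each stranded consonant: /p/ → /pu/.

puɹhujuʒu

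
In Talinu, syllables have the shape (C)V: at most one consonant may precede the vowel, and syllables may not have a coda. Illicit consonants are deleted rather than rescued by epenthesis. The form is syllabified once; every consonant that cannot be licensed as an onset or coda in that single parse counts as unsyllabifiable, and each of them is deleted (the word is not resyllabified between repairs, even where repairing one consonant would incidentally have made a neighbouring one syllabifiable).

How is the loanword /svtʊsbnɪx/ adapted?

Syllabifying with onset maximization leaves /s/, /v/, /s/, /b/, /x/ stranded (no codas are permitted; onsets are limited to one consonant).
Deletion applies to /s/, /v/, /s/, /b/, /x/.

tʊnɪ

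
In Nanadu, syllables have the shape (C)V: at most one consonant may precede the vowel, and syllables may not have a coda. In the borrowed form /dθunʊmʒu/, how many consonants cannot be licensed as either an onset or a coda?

2

Under (C)V, the unsyllabifiable consonants are /d/, /m/ (no codas are permitted; onsets are limited to one consonant).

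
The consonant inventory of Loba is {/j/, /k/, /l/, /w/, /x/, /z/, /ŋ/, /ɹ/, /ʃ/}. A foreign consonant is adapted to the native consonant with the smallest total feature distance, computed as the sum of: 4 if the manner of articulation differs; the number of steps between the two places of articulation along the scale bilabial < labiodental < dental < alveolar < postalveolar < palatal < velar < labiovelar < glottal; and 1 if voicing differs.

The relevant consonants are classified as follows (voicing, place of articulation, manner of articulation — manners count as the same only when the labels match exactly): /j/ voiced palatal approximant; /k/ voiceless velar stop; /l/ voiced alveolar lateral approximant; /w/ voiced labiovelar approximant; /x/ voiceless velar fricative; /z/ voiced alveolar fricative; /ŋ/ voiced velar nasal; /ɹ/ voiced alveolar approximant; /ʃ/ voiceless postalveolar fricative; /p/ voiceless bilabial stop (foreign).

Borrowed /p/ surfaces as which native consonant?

/k/ is closest: same manner (stop), place distance 6 (bilabial→velar), same voicing; total 6. Next closest is /l/ at distance 8.

k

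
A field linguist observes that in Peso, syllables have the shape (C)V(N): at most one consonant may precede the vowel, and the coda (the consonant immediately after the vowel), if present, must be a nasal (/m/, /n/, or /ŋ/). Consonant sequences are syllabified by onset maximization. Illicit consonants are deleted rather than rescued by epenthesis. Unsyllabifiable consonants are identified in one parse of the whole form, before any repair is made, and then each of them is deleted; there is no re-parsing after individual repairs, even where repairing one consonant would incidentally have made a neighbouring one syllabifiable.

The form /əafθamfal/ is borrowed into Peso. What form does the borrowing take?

əaθamfa

Under (C)V(N), the unsyllabifiable consonants are /f/, /l/ (only a nasal (/m/, /n/, or /ŋ/) is licensed in coda position; onsets are limited to one consonant).
Deleting the stranded consonants removes /f/, /l/.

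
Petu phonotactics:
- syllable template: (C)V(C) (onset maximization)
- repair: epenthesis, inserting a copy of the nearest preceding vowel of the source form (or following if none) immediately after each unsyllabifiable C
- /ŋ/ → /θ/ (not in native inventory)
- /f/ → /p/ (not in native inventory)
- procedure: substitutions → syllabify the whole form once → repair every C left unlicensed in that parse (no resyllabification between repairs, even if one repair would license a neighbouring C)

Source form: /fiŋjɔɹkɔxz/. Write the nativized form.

piθjɔɹkɔxzɔ

Substitution: /f/ → /p/, /ŋ/ → /θ/, giving /piθjɔɹkɔxz/.
Syllabifying with onset maximization leaves /z/ stranded (at most one coda consonant is licensed; onsets are limited to one consonant).
Epenthesis after each stranded consonant: /z/ → /zɔ/.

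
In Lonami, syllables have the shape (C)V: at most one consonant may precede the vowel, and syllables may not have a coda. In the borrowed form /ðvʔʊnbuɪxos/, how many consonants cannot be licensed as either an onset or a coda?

4

The consonants /ð/, /v/, /n/, /s/ cannot be parsed into a legal (C)V syllable (no codas are permitted; onsets are limited to one consonant).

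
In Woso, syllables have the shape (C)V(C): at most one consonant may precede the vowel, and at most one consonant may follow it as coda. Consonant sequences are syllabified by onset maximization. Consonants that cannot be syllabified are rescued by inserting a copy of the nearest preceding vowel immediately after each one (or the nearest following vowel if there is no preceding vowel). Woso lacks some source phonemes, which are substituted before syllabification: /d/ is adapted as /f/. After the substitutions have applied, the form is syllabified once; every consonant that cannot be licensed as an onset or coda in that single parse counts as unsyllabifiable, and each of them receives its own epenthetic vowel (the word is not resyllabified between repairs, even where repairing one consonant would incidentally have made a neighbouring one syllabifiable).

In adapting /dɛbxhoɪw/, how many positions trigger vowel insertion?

1

After substitution the input is /fɛbxhoɪw/.
The unsyllabifiable consonants are /x/; each receives one epenthetic vowel.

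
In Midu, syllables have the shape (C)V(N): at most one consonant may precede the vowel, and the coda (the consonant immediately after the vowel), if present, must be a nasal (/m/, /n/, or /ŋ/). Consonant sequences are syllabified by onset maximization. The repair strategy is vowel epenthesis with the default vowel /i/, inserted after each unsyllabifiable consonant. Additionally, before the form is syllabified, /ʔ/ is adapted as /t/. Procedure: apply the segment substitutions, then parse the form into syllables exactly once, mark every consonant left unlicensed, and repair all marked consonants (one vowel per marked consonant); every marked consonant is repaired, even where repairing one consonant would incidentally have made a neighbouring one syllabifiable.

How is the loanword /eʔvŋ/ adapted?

etiviŋi

Substitution: /ʔ/ → /t/, giving /etvŋ/.
Under (C)V(N), the unsyllabifiable consonants are /t/, /v/, /ŋ/ (only a nasal (/m/, /n/, or /ŋ/) is licensed in coda position; onsets are limited to one consonant).
Each unlicensed consonant becomes the onset of a new syllable: /t/ → /ti/, /v/ → /vi/, /ŋ/ → /ŋi/.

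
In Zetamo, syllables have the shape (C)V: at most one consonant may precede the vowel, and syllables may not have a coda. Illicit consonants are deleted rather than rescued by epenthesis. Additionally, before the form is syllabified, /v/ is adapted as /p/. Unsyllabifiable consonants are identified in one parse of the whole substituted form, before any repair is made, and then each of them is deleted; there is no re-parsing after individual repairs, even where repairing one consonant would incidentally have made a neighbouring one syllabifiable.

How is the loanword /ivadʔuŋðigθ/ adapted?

Substitution: /v/ → /p/, giving /ipadʔuŋðigθ/.
The consonants /d/, /ŋ/, /g/, /θ/ cannot be parsed into a legal (C)V syllable (no codas are permitted; onsets are limited to one consonant).
Deletion applies to /d/, /ŋ/, /g/, /θ/.

ipaʔuði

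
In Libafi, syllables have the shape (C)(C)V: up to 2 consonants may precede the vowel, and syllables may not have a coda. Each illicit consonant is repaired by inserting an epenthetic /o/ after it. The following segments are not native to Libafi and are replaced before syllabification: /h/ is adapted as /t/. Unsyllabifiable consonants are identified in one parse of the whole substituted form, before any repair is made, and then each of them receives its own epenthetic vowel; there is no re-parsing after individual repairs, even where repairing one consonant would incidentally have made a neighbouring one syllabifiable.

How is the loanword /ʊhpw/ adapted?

Substitution: /h/ → /t/, giving /ʊtpw/.
Under (C)(C)V, the unsyllabifiable consonants are /t/, /p/, /w/ (no codas are permitted; onsets may contain at most 2 consonants).
Each unlicensed consonant becomes the onset of a new syllable: /t/ → /to/, /p/ → /po/, /w/ → /wo/.

ʊtopowo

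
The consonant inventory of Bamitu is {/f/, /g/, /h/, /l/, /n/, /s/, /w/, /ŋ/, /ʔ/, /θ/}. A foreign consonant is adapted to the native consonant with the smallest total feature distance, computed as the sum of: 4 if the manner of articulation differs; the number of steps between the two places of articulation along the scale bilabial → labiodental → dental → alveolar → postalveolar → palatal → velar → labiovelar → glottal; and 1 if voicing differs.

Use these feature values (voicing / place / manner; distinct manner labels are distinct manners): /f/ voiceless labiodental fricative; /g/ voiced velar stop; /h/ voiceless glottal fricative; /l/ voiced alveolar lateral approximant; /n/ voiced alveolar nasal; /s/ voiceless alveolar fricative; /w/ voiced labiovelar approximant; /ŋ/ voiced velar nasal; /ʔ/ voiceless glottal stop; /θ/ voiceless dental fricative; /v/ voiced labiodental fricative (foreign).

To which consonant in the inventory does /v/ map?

f

/f/ is closest: same manner (fricative), place distance 0 (labiodental→labiodental), voicing differs (+1); total 1. Next closest is /θ/ at distance 2.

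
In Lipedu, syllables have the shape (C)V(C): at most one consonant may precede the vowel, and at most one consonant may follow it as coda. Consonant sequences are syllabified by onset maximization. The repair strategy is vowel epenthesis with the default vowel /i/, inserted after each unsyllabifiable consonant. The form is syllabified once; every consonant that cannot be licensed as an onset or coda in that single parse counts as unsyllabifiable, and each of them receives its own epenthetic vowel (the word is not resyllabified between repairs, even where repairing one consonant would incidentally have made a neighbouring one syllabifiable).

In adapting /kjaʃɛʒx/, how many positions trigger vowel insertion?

2

The unsyllabifiable consonants are /k/, /x/; each receives one epenthetic vowel.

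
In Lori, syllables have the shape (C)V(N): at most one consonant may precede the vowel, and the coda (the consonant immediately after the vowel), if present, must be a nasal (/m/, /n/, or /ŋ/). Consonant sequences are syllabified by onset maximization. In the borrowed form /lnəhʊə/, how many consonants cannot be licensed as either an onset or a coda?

Under (C)V(N), the unsyllabifiable consonants are /l/ (only a nasal (/m/, /n/, or /ŋ/) is licensed in coda position; onsets are limited to one consonant).

1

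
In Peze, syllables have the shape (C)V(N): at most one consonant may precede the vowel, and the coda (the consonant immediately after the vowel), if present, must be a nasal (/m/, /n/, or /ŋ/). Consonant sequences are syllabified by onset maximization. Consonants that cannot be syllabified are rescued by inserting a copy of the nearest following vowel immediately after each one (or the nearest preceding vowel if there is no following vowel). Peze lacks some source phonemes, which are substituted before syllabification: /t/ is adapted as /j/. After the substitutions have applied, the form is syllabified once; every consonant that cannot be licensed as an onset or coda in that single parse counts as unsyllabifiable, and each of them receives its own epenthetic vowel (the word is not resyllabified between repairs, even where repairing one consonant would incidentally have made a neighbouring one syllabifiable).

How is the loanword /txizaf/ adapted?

Substitution: /t/ → /j/, giving /jxizaf/.
Syllabifying with onset maximization leaves /j/, /f/ stranded (only a nasal (/m/, /n/, or /ŋ/) is licensed in coda position; onsets are limited to one consonant).
Inserting the epenthetic vowel yields /j/ → /ji/, /f/ → /fa/.

jixizafa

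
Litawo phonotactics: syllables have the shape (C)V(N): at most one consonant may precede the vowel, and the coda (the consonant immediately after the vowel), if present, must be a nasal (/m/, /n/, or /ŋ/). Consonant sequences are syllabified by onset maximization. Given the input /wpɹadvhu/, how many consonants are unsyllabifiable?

4

Under (C)V(N), the unsyllabifiable consonants are /w/, /p/, /d/, /v/ (only a nasal (/m/, /n/, or /ŋ/) is licensed in coda position; onsets are limited to one consonant).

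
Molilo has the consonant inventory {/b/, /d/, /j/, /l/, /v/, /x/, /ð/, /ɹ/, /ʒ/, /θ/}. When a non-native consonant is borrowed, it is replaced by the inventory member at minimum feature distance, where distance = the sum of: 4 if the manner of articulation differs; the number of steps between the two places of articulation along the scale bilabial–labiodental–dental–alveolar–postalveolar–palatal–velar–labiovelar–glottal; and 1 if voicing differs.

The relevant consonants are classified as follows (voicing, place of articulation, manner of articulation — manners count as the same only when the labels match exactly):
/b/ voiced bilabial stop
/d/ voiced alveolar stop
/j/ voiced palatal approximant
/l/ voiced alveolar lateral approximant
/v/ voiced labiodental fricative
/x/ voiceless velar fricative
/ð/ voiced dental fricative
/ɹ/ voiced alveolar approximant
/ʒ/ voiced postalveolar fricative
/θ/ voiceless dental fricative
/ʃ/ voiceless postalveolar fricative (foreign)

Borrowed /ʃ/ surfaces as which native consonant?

/ʒ/ is closest: same manner (fricative), place distance 0 (postalveolar→postalveolar), voicing differs (+1); total 1. Next closest is /x/ at distance 2.

ʒ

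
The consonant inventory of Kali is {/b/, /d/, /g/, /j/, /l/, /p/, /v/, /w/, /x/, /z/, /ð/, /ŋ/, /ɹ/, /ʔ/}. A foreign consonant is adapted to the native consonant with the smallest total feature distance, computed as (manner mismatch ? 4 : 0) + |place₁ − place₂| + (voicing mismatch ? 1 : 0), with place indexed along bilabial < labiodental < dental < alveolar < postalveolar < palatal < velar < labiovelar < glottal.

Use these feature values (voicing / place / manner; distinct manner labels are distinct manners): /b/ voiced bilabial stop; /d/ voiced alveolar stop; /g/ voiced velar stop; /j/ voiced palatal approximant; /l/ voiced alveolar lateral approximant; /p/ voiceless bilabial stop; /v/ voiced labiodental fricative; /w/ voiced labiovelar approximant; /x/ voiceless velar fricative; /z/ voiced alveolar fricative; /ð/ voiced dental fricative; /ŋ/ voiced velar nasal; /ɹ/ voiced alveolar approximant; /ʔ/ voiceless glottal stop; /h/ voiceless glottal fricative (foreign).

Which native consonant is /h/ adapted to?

/x/ is closest: same manner (fricative), place distance 2 (glottal→velar), same voicing; total 2. Next closest is /ʔ/ at distance 4.

x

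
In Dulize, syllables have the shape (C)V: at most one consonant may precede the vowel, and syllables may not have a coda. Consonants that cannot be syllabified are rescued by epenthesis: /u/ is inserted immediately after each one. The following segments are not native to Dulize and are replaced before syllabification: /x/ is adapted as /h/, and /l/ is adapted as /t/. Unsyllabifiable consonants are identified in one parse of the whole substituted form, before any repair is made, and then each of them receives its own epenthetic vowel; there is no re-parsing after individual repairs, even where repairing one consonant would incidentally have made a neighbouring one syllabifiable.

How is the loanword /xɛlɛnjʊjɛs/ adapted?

Substitution: /x/ → /h/, /l/ → /t/, giving /hɛtɛnjʊjɛs/.
Syllabifying with onset maximization leaves /n/, /s/ stranded (no codas are permitted; onsets are limited to one consonant).
Inserting the epenthetic vowel yields /n/ → /nu/, /s/ → /su/.

hɛtɛnujʊjɛsu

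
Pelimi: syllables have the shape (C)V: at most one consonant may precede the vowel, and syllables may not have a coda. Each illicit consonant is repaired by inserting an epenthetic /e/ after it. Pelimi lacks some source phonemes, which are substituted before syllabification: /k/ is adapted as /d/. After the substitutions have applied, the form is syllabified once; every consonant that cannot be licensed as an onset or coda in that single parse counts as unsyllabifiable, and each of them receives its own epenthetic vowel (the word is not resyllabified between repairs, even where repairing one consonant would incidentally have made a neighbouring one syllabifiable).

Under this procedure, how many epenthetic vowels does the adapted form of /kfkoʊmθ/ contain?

After substitution the input is /dfdoʊmθ/.
The unsyllabifiable consonants are /d/, /f/, /m/, /θ/; each receives one epenthetic vowel.

4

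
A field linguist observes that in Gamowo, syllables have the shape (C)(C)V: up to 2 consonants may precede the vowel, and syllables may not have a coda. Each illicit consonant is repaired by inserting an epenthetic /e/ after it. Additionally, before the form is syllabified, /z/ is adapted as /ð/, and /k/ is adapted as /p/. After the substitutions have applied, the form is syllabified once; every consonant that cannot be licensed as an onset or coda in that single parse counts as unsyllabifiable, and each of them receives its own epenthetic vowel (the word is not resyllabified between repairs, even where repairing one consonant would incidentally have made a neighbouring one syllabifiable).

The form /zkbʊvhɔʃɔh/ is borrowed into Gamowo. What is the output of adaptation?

Substitution: /z/ → /ð/, /k/ → /p/, giving /ðpbʊvhɔʃɔh/.
Syllabifying with onset maximization leaves /ð/, /h/ stranded (no codas are permitted; onsets may contain at most 2 consonants).
Epenthesis after each stranded consonant: /ð/ → /ðe/, /h/ → /he/.

ðepbʊvhɔʃɔhe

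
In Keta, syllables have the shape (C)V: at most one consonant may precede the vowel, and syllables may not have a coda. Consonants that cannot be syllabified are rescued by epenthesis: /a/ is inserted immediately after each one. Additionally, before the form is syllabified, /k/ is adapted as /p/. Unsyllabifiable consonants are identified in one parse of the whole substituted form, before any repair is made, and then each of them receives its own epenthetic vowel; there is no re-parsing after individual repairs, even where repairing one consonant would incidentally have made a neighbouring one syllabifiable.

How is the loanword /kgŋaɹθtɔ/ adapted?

pagaŋaɹaθatɔ

Substitution: /k/ → /p/, giving /pgŋaɹθtɔ/.
Syllabifying with onset maximization leaves /p/, /g/, /ɹ/, /θ/ stranded (no codas are permitted; onsets are limited to one consonant).
Inserting the epenthetic vowel yields /p/ → /pa/, /g/ → /ga/, /ɹ/ → /ɹa/, /θ/ → /θa/.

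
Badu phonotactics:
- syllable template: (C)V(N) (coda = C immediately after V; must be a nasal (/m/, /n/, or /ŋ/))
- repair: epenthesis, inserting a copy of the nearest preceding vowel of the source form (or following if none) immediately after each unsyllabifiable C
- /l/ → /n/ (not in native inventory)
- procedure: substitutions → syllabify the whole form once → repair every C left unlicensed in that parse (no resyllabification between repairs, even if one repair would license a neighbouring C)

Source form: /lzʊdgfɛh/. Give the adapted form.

nʊzʊdʊgʊfɛhɛ

Substitution: /l/ → /n/, giving /nzʊdgfɛh/.
Syllabifying with onset maximization leaves /n/, /d/, /g/, /h/ stranded (only a nasal (/m/, /n/, or /ŋ/) is licensed in coda position; onsets are limited to one consonant).
Epenthesis after each stranded consonant: /n/ → /nʊ/, /d/ → /dʊ/, /g/ → /gʊ/, /h/ → /hɛ/.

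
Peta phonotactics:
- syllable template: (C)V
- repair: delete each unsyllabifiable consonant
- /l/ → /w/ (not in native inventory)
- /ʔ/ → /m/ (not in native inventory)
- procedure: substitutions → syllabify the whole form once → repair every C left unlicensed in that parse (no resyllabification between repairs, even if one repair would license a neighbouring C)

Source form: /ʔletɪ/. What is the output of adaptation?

wetɪ

Substitution: /ʔ/ → /m/, /l/ → /w/, giving /mwetɪ/.
The consonants /m/ cannot be parsed into a legal (C)V syllable (no codas are permitted; onsets are limited to one consonant).
Deleting the stranded consonants removes /m/.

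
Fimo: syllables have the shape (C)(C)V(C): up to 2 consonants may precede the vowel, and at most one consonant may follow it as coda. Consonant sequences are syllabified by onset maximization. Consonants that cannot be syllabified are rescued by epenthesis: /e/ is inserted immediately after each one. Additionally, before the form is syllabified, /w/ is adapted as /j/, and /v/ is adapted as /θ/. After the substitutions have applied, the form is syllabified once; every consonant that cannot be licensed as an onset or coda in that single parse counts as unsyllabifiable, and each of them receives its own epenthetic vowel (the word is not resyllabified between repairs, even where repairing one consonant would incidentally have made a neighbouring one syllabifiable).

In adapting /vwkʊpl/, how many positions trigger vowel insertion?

After substitution the input is /θjkʊpl/.
The unsyllabifiable consonants are /θ/, /l/; each receives one epenthetic vowel.

2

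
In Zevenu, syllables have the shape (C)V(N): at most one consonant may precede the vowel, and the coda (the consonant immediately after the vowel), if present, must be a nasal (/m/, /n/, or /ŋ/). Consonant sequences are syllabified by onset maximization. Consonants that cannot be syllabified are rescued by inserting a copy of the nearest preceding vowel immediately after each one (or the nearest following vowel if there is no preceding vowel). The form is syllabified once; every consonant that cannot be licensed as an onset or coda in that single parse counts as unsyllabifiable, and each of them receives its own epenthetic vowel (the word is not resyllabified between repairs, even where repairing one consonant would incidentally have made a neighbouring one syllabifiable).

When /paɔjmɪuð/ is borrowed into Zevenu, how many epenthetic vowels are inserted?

2

The unsyllabifiable consonants are /j/, /ð/; each receives one epenthetic vowel.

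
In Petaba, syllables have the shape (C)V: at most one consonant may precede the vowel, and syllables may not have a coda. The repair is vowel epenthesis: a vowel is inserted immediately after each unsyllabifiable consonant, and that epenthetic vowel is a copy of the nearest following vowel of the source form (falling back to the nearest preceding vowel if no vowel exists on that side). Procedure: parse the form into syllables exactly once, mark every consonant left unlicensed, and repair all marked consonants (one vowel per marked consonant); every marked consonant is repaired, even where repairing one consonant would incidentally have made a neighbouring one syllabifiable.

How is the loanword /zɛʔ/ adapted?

zɛʔɛ

Under (C)V, the unsyllabifiable consonants are /ʔ/ (no codas are permitted; onsets are limited to one consonant).
Epenthesis after each stranded consonant: /ʔ/ → /ʔɛ/.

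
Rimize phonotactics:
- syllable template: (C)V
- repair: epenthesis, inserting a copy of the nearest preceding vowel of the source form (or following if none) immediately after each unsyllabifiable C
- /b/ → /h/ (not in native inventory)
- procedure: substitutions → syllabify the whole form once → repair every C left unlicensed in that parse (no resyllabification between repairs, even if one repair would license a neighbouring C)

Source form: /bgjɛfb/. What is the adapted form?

hɛgɛjɛfɛhɛ

Substitution: /b/ → /h/, giving /hgjɛfh/.
Under (C)V, the unsyllabifiable consonants are /h/, /g/, /f/, /h/ (no codas are permitted; onsets are limited to one consonant).
Inserting the epenthetic vowel yields /h/ → /hɛ/, /g/ → /gɛ/, /f/ → /fɛ/, /h/ → /hɛ/.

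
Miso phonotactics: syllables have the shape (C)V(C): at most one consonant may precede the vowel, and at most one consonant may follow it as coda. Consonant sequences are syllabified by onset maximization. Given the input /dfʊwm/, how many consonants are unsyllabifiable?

The consonants /d/, /m/ cannot be parsed into a legal (C)V(C) syllable (at most one coda consonant is licensed; onsets are limited to one consonant).

2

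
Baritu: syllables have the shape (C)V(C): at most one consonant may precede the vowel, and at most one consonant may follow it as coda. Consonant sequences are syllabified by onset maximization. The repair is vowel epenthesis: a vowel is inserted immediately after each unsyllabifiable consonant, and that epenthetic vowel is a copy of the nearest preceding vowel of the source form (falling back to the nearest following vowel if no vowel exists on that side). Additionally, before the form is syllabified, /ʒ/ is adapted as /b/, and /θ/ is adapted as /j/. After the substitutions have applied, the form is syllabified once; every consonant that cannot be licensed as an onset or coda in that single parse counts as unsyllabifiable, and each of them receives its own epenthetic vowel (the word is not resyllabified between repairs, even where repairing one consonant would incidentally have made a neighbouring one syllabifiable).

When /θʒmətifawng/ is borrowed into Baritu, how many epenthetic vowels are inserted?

After substitution the input is /jbmətifawng/.
The unsyllabifiable consonants are /j/, /b/, /n/, /g/; each receives one epenthetic vowel.

4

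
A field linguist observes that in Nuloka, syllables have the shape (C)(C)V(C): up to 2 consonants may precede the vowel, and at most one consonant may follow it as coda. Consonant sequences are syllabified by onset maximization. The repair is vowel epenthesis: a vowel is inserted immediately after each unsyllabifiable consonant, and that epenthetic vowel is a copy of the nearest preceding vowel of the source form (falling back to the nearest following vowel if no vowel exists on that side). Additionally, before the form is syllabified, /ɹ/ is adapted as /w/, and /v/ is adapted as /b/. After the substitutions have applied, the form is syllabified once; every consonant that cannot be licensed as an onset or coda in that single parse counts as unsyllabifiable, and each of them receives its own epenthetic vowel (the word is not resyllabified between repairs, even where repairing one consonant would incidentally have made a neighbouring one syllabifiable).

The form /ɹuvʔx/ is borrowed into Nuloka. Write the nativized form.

wubʔuxu

Substitution: /ɹ/ → /w/, /v/ → /b/, giving /wubʔx/.
Under (C)(C)V(C), the unsyllabifiable consonants are /ʔ/, /x/ (at most one coda consonant is licensed; onsets may contain at most 2 consonants).
Epenthesis after each stranded consonant: /ʔ/ → /ʔu/, /x/ → /xu/.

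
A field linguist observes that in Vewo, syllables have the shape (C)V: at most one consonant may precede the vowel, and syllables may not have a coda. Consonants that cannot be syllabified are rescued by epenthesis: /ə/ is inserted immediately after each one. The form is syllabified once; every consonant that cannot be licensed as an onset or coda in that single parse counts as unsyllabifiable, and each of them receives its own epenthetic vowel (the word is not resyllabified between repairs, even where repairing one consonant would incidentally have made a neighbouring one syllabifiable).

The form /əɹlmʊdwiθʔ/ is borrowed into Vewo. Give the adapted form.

The consonants /ɹ/, /l/, /d/, /θ/, /ʔ/ cannot be parsed into a legal (C)V syllable (no codas are permitted; onsets are limited to one consonant).
Inserting the epenthetic vowel yields /ɹ/ → /ɹə/, /l/ → /lə/, /d/ → /də/, /θ/ → /θə/, /ʔ/ → /ʔə/.

əɹələmʊdəwiθəʔə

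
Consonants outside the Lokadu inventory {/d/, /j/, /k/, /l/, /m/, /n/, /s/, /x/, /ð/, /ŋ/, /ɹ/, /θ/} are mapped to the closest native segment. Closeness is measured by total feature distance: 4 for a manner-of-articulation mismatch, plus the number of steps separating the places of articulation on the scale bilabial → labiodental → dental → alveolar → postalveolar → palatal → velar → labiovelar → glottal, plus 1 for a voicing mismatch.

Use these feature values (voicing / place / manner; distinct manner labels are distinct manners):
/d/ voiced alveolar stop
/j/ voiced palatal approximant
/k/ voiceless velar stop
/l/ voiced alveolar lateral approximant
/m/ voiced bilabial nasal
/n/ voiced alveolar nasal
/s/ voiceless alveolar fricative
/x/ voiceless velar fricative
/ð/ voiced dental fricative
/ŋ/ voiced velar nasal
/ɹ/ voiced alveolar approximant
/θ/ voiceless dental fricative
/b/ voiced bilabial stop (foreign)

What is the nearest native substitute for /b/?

/d/ is closest: same manner (stop), place distance 3 (bilabial→alveolar), same voicing; total 3. Next closest is /m/ at distance 4.

d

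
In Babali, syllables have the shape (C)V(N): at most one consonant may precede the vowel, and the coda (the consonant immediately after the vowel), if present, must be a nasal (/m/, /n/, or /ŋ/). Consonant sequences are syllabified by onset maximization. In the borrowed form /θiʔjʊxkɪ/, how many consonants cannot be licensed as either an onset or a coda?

The consonants /ʔ/, /x/ cannot be parsed into a legal (C)V(N) syllable (only a nasal (/m/, /n/, or /ŋ/) is licensed in coda position; onsets are limited to one consonant).

2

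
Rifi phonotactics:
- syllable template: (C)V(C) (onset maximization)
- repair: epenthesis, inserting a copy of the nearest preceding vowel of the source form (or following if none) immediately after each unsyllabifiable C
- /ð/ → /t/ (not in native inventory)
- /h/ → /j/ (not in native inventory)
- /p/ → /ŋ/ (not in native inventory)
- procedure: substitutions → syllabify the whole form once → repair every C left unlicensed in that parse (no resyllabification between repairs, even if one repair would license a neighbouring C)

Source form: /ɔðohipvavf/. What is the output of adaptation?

Substitution: /ð/ → /t/, /h/ → /j/, /p/ → /ŋ/, giving /ɔtojiŋvavf/.
Syllabifying with onset maximization leaves /f/ stranded (at most one coda consonant is licensed; onsets are limited to one consonant).
Epenthesis after each stranded consonant: /f/ → /fa/.

ɔtojiŋvavfa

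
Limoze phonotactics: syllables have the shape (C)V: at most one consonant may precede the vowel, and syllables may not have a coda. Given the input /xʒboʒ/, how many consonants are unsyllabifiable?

3

Syllabifying with onset maximization leaves /x/, /ʒ/, /ʒ/ stranded (no codas are permitted; onsets are limited to one consonant).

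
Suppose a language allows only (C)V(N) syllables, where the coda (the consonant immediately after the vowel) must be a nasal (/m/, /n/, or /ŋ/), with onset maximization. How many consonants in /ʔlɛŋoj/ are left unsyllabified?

The consonants /ʔ/, /j/ cannot be parsed into a legal (C)V(N) syllable (only a nasal (/m/, /n/, or /ŋ/) is licensed in coda position; onsets are limited to one consonant).

2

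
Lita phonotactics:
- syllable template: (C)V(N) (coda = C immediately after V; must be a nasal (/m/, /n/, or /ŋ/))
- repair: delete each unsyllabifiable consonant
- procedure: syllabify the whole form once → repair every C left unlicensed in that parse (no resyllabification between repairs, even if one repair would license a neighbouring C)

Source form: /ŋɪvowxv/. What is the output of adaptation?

Syllabifying with onset maximization leaves /w/, /x/, /v/ stranded (only a nasal (/m/, /n/, or /ŋ/) is licensed in coda position; onsets are limited to one consonant).
Deletion applies to /w/, /x/, /v/.

ŋɪvo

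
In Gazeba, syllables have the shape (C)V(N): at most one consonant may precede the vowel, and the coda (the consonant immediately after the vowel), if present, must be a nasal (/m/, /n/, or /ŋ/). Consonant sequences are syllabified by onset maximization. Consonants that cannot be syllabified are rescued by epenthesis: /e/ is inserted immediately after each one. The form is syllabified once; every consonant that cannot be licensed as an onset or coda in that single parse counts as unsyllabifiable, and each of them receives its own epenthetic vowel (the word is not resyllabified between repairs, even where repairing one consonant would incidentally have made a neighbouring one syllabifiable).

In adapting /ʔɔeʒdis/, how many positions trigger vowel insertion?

The unsyllabifiable consonants are /ʒ/, /s/; each receives one epenthetic vowel.

2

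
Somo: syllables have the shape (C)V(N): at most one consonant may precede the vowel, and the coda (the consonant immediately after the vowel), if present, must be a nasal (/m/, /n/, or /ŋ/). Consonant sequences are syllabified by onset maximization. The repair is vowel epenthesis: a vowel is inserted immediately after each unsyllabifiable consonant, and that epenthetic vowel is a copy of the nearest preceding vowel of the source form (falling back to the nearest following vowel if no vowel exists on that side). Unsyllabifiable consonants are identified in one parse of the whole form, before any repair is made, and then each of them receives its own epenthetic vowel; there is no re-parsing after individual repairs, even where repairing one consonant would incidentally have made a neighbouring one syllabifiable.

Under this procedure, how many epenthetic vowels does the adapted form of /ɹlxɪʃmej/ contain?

4

The unsyllabifiable consonants are /ɹ/, /l/, /ʃ/, /j/; each receives one epenthetic vowel.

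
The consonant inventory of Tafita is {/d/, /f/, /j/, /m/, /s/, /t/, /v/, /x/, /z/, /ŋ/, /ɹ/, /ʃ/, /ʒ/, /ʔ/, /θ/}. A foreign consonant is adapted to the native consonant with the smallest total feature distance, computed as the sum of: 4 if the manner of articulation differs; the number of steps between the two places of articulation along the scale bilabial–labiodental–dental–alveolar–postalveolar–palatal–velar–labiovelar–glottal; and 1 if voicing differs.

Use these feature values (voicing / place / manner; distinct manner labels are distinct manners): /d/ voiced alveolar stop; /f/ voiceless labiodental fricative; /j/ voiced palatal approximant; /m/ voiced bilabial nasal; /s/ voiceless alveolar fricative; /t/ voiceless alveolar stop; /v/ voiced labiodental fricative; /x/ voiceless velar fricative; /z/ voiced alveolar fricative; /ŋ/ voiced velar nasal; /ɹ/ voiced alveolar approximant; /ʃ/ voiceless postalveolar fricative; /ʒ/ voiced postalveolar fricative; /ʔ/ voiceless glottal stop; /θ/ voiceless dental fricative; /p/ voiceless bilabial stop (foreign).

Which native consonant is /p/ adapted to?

/t/ is closest: same manner (stop), place distance 3 (bilabial→alveolar), same voicing; total 3. Next closest is /d/ at distance 4.

t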